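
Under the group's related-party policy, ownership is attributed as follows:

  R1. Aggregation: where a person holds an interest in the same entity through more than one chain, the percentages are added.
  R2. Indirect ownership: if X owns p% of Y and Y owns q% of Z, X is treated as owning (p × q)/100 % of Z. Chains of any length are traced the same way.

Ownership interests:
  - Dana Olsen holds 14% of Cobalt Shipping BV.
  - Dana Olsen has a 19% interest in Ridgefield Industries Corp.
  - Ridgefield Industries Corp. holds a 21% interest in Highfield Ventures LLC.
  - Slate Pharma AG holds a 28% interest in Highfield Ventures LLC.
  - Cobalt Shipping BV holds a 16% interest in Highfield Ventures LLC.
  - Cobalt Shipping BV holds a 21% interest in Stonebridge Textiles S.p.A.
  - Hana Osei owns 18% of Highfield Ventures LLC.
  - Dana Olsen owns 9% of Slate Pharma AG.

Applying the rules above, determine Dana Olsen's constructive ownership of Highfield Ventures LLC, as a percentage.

Chain via Cobalt Shipping BV (R2): 14% × 16% = 2.24% of Highfield Ventures LLC.
Chain via Ridgefield Industries Corp. (R2): 19% × 21% = 3.99% of Highfield Ventures LLC.
Chain via Slate Pharma AG (R2): 9% × 28% = 2.52% of Highfield Ventures LLC.
Aggregating (R1): 2.24% + 3.99% + 2.52% = 8.75%.

8.75%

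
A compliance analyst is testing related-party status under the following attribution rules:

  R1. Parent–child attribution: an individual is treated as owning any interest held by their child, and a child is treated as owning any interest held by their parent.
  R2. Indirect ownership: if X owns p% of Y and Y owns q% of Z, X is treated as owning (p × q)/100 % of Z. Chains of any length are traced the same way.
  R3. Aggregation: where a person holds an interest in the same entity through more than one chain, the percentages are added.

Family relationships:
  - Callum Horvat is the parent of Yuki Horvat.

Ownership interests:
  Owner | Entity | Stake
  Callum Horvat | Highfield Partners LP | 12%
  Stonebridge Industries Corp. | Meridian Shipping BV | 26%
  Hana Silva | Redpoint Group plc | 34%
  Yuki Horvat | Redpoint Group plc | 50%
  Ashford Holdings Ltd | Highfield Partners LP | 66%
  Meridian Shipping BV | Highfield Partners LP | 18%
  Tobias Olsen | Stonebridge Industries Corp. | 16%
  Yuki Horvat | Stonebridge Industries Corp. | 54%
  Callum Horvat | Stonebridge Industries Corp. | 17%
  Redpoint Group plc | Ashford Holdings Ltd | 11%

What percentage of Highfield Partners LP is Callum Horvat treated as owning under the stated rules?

18.9528%

By parent–child attribution (R1), Callum Horvat is treated as also owning Yuki Horvat's interest in Stonebridge Industries Corp, giving 17% + 54% = 71%.
By parent–child attribution (R1), Callum Horvat is treated as owning Yuki Horvat's 50% interest in Redpoint Group plc.
Chain via Stonebridge Industries Corp. → Meridian Shipping BV (R2): 71% × 26% × 18% = 3.3228% of Highfield Partners LP.
Direct interest in Highfield Partners LP: 12%.
Chain via Redpoint Group plc → Ashford Holdings Ltd (R2): 50% × 11% × 66% = 3.63% of Highfield Partners LP.
Aggregating (R3): 3.3228% + 12% + 3.63% = 18.9528%.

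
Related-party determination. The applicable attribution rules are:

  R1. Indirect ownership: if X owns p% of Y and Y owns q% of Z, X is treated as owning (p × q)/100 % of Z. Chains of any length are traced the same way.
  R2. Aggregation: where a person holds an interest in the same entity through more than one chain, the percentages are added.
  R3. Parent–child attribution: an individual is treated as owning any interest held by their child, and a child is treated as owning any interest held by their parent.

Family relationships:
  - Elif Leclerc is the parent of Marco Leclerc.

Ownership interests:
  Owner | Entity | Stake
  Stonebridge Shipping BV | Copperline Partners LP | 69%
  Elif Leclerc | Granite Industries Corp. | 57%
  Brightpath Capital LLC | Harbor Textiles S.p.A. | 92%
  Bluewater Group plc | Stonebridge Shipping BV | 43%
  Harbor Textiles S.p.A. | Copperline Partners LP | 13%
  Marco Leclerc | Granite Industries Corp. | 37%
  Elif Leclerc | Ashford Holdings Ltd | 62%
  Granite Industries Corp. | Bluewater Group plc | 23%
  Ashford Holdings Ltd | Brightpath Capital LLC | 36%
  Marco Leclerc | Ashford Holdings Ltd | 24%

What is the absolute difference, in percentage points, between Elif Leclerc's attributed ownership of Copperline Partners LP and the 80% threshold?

69.88253

By parent–child attribution (R3), Elif Leclerc is treated as also owning Marco Leclerc's interest in Ashford Holdings Ltd, giving 62% + 24% = 86%.
By parent–child attribution (R3), Elif Leclerc is treated as also owning Marco Leclerc's interest in Granite Industries Corp, giving 57% + 37% = 94%.
Chain via Ashford Holdings Ltd → Brightpath Capital LLC → Harbor Textiles S.p.A. (R1): 86% × 36% × 92% × 13% = 3.702816% of Copperline Partners LP.
Chain via Granite Industries Corp. → Bluewater Group plc → Stonebridge Shipping BV (R1): 94% × 23% × 43% × 69% = 6.414654% of Copperline Partners LP.
Aggregating (R2): 3.702816% + 6.414654% = 10.11747%.
10.11747% falls short of the 80% threshold by 69.88253 percentage points.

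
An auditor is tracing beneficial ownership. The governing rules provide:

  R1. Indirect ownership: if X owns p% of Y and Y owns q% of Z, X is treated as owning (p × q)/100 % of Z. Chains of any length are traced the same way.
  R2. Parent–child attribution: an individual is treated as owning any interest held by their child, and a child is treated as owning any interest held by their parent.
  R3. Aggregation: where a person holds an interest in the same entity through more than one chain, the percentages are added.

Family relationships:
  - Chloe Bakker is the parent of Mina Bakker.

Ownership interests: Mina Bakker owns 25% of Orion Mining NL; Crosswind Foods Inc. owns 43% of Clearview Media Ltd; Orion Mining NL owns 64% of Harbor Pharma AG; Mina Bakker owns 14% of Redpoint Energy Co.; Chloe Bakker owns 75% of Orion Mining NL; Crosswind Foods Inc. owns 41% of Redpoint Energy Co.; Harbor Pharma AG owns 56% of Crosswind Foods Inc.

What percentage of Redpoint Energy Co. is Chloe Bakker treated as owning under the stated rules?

28.6944%

By parent–child attribution (R2), Chloe Bakker is treated as also owning Mina Bakker's interest in Orion Mining NL, giving 75% + 25% = 100%.
By parent–child attribution (R2), Chloe Bakker is treated as owning Mina Bakker's 14% interest in Redpoint Energy Co.
Chain via Orion Mining NL → Harbor Pharma AG → Crosswind Foods Inc. (R1): 100% × 64% × 56% × 41% = 14.6944% of Redpoint Energy Co.
Direct interest in Redpoint Energy Co: 14%.
Aggregating (R3): 14.6944% + 14% = 28.6944%.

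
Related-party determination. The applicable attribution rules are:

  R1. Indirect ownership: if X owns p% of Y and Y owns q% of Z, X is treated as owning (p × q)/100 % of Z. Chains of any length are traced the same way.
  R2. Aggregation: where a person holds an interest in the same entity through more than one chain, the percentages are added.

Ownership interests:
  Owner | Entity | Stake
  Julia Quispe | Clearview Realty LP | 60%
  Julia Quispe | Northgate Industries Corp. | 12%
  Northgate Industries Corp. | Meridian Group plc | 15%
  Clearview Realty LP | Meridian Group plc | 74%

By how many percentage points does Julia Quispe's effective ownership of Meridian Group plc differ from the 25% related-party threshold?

21.2

Chain via Clearview Realty LP (R1): 60% × 74% = 44.4% of Meridian Group plc.
Chain via Northgate Industries Corp. (R1): 12% × 15% = 1.8% of Meridian Group plc.
Aggregating (R2): 44.4% + 1.8% = 46.2%.
46.2% exceeds the 25% threshold by 21.2 percentage points.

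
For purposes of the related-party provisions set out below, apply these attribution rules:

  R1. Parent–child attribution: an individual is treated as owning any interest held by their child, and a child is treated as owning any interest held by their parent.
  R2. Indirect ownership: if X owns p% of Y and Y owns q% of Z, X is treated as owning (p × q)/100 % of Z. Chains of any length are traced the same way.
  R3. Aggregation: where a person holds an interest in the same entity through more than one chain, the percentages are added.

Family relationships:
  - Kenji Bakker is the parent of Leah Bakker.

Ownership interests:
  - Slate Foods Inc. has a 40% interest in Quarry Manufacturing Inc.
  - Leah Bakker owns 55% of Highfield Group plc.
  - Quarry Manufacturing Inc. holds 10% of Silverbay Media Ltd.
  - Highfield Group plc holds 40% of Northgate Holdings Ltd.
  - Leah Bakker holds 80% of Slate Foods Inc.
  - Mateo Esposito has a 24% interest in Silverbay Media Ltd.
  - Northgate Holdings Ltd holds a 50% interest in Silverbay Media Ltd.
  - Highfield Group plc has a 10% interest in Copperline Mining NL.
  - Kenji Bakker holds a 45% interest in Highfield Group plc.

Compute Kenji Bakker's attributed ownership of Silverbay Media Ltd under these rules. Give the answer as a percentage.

By parent–child attribution (R1), Kenji Bakker is treated as also owning Leah Bakker's interest in Highfield Group plc, giving 45% + 55% = 100%.
By parent–child attribution (R1), Kenji Bakker is treated as owning Leah Bakker's 80% interest in Slate Foods Inc.
Chain via Highfield Group plc → Northgate Holdings Ltd (R2): 100% × 40% × 50% = 20% of Silverbay Media Ltd.
Chain via Slate Foods Inc. → Quarry Manufacturing Inc. (R2): 80% × 40% × 10% = 3.2% of Silverbay Media Ltd.
Aggregating (R3): 20% + 3.2% = 23.2%.

23.2%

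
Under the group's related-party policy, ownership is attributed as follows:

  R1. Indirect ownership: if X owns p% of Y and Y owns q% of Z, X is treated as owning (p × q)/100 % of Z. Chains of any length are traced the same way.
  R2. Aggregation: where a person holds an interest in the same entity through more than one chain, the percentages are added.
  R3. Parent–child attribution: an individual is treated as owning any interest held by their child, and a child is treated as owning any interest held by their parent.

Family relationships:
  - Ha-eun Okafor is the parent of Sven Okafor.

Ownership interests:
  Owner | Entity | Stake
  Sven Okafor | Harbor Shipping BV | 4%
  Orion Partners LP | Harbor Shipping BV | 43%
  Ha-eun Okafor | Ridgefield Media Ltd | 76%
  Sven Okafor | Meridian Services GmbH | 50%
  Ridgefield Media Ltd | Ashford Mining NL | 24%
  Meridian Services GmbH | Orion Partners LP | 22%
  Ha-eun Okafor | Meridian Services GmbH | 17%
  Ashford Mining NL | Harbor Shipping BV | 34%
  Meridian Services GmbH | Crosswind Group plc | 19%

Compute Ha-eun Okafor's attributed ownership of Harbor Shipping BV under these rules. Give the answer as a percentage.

By parent–child attribution (R3), Ha-eun Okafor is treated as also owning Sven Okafor's interest in Meridian Services GmbH, giving 17% + 50% = 67%.
By parent–child attribution (R3), Ha-eun Okafor is treated as owning Sven Okafor's 4% interest in Harbor Shipping BV.
Chain via Ridgefield Media Ltd → Ashford Mining NL (R1): 76% × 24% × 34% = 6.2016% of Harbor Shipping BV.
Chain via Meridian Services GmbH → Orion Partners LP (R1): 67% × 22% × 43% = 6.3382% of Harbor Shipping BV.
Direct interest in Harbor Shipping BV: 4%.
Aggregating (R2): 6.2016% + 6.3382% + 4% = 16.5398%.

16.5398%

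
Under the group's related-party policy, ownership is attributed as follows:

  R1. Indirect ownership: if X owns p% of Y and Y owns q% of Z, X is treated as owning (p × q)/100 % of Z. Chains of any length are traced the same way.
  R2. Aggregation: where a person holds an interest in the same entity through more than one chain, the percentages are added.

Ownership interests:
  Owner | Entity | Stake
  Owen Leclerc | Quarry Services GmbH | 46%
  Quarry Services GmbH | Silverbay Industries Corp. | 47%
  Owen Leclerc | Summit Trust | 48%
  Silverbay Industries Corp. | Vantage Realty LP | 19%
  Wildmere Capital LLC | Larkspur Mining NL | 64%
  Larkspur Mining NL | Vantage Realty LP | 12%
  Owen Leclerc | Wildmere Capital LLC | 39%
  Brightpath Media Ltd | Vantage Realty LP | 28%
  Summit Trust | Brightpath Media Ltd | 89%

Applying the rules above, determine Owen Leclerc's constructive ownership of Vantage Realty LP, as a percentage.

19.0646%

Chain via Wildmere Capital LLC → Larkspur Mining NL (R1): 39% × 64% × 12% = 2.9952% of Vantage Realty LP.
Chain via Quarry Services GmbH → Silverbay Industries Corp. (R1): 46% × 47% × 19% = 4.1078% of Vantage Realty LP.
Chain via Summit Trust → Brightpath Media Ltd (R1): 48% × 89% × 28% = 11.9616% of Vantage Realty LP.
Aggregating (R2): 2.9952% + 4.1078% + 11.9616% = 19.0646%.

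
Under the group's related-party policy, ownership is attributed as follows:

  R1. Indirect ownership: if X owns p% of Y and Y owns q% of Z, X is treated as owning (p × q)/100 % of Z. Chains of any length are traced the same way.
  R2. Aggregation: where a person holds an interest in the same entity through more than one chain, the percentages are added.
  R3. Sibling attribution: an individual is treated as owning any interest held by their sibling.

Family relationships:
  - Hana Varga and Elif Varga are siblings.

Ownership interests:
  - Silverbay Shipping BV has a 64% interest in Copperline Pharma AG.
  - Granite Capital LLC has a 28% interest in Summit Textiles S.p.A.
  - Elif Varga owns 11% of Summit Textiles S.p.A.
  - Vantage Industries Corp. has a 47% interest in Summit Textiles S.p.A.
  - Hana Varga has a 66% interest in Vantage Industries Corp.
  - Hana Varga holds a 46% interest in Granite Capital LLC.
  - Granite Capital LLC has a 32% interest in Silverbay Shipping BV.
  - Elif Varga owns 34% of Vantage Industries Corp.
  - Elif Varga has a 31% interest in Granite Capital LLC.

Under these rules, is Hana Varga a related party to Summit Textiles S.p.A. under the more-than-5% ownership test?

By sibling attribution (R3), Hana Varga is treated as also owning Elif Varga's interest in Granite Capital LLC, giving 46% + 31% = 77%.
By sibling attribution (R3), Hana Varga is treated as also owning Elif Varga's interest in Vantage Industries Corp, giving 66% + 34% = 100%.
By sibling attribution (R3), Hana Varga is treated as owning Elif Varga's 11% interest in Summit Textiles S.p.A.
Chain via Granite Capital LLC (R1): 77% × 28% = 21.56% of Summit Textiles S.p.A.
Chain via Vantage Industries Corp. (R1): 100% × 47% = 47% of Summit Textiles S.p.A.
Direct interest in Summit Textiles S.p.A: 11%.
Aggregating (R2): 21.56% + 47% + 11% = 79.56%.
79.56% exceeds the 5% threshold, so Hana is a related party to Summit Textiles S.p.A.

Yes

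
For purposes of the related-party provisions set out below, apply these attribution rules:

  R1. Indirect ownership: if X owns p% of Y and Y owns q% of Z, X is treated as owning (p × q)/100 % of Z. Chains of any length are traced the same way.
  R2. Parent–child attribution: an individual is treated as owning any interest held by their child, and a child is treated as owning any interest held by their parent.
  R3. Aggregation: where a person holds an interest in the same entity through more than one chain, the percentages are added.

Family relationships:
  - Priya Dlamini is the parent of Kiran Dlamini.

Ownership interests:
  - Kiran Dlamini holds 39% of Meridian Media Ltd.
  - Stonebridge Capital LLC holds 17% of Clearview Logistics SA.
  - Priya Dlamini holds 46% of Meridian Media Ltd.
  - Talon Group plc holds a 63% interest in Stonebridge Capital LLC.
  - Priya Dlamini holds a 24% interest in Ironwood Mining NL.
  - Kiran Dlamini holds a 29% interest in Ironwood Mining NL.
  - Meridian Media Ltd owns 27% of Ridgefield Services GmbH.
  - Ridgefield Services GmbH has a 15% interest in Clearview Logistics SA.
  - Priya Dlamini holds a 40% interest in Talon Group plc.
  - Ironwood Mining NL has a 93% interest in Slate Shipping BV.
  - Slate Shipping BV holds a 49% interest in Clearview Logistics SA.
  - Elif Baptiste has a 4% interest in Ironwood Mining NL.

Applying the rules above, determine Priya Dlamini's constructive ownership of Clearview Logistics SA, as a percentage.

31.8786%

By parent–child attribution (R2), Priya Dlamini is treated as also owning Kiran Dlamini's interest in Ironwood Mining NL, giving 24% + 29% = 53%.
By parent–child attribution (R2), Priya Dlamini is treated as also owning Kiran Dlamini's interest in Meridian Media Ltd, giving 46% + 39% = 85%.
Chain via Talon Group plc → Stonebridge Capital LLC (R1): 40% × 63% × 17% = 4.284% of Clearview Logistics SA.
Chain via Ironwood Mining NL → Slate Shipping BV (R1): 53% × 93% × 49% = 24.1521% of Clearview Logistics SA.
Chain via Meridian Media Ltd → Ridgefield Services GmbH (R1): 85% × 27% × 15% = 3.4425% of Clearview Logistics SA.
Aggregating (R3): 4.284% + 24.1521% + 3.4425% = 31.8786%.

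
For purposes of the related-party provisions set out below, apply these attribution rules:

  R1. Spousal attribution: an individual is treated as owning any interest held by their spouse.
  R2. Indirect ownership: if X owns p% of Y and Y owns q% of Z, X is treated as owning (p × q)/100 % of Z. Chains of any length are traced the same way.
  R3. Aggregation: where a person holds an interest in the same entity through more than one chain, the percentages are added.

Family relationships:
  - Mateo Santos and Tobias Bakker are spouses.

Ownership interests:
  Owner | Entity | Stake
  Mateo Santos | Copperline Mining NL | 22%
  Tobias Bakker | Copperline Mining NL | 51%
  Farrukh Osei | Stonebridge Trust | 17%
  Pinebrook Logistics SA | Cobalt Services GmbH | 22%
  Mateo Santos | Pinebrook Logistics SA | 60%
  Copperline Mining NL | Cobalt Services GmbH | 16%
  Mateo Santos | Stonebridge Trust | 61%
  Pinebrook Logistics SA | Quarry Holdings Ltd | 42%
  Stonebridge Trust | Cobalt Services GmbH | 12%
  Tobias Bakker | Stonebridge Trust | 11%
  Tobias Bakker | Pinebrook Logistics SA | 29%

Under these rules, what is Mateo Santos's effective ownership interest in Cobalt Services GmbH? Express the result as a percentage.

39.9%

By spousal attribution (R1), Mateo Santos is treated as also owning Tobias Bakker's interest in Pinebrook Logistics SA, giving 60% + 29% = 89%.
By spousal attribution (R1), Mateo Santos is treated as also owning Tobias Bakker's interest in Copperline Mining NL, giving 22% + 51% = 73%.
By spousal attribution (R1), Mateo Santos is treated as also owning Tobias Bakker's interest in Stonebridge Trust, giving 61% + 11% = 72%.
Chain via Pinebrook Logistics SA (R2): 89% × 22% = 19.58% of Cobalt Services GmbH.
Chain via Copperline Mining NL (R2): 73% × 16% = 11.68% of Cobalt Services GmbH.
Chain via Stonebridge Trust (R2): 72% × 12% = 8.64% of Cobalt Services GmbH.
Aggregating (R3): 19.58% + 11.68% + 8.64% = 39.9%.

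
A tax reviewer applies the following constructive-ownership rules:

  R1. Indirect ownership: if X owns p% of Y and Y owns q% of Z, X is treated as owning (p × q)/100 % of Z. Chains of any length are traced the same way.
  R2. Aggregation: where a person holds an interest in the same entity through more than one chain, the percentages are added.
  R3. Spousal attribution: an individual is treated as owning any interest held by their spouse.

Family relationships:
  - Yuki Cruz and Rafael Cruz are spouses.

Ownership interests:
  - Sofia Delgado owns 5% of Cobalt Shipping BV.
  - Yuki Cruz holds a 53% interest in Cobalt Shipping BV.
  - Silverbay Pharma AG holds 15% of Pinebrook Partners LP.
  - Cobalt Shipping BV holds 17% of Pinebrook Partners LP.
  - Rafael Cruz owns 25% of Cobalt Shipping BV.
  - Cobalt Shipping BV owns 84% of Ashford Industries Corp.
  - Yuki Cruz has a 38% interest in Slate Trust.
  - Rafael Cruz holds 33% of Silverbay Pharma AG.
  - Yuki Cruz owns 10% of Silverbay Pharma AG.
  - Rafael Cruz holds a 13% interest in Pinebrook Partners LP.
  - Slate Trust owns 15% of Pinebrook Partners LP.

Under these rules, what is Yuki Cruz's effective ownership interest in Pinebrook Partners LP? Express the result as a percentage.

38.41%

By spousal attribution (R3), Yuki Cruz is treated as also owning Rafael Cruz's interest in Silverbay Pharma AG, giving 10% + 33% = 43%.
By spousal attribution (R3), Yuki Cruz is treated as also owning Rafael Cruz's interest in Cobalt Shipping BV, giving 53% + 25% = 78%.
By spousal attribution (R3), Yuki Cruz is treated as owning Rafael Cruz's 13% interest in Pinebrook Partners LP.
Chain via Slate Trust (R1): 38% × 15% = 5.7% of Pinebrook Partners LP.
Chain via Silverbay Pharma AG (R1): 43% × 15% = 6.45% of Pinebrook Partners LP.
Chain via Cobalt Shipping BV (R1): 78% × 17% = 13.26% of Pinebrook Partners LP.
Direct interest in Pinebrook Partners LP: 13%.
Aggregating (R2): 5.7% + 6.45% + 13.26% + 13% = 38.41%.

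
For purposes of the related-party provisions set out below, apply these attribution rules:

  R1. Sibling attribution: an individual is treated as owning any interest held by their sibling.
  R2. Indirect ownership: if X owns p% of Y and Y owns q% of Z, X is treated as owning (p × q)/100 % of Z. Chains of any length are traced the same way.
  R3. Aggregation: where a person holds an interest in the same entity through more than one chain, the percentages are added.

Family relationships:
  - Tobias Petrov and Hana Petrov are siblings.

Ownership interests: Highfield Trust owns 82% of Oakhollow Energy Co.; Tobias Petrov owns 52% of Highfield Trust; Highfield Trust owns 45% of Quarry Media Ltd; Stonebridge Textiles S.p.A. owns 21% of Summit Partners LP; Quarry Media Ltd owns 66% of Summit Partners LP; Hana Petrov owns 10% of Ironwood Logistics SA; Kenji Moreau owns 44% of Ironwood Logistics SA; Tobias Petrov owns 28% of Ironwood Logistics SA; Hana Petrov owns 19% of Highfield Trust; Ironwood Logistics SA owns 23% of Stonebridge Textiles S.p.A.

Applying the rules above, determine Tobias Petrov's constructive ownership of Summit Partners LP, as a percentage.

By sibling attribution (R1), Tobias Petrov is treated as also owning Hana Petrov's interest in Highfield Trust, giving 52% + 19% = 71%.
By sibling attribution (R1), Tobias Petrov is treated as also owning Hana Petrov's interest in Ironwood Logistics SA, giving 28% + 10% = 38%.
Chain via Highfield Trust → Quarry Media Ltd (R2): 71% × 45% × 66% = 21.087% of Summit Partners LP.
Chain via Ironwood Logistics SA → Stonebridge Textiles S.p.A. (R2): 38% × 23% × 21% = 1.8354% of Summit Partners LP.
Aggregating (R3): 21.087% + 1.8354% = 22.9224%.

22.9224%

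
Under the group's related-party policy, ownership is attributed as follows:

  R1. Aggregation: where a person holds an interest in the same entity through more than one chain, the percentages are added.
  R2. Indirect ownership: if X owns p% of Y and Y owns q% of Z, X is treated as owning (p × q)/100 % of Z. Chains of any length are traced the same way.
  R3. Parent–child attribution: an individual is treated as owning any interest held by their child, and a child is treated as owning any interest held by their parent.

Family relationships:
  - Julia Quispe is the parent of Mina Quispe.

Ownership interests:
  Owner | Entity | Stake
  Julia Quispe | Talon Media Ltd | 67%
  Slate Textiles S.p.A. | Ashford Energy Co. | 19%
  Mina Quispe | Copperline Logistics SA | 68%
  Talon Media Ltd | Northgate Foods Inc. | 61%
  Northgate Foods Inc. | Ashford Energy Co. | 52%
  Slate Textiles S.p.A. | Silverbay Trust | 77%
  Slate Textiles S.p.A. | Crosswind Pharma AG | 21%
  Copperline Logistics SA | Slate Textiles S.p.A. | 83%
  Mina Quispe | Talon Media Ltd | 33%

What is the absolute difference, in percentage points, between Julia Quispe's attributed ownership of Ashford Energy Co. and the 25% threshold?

17.4436

By parent–child attribution (R3), Julia Quispe is treated as also owning Mina Quispe's interest in Talon Media Ltd, giving 67% + 33% = 100%.
By parent–child attribution (R3), Julia Quispe is treated as owning Mina Quispe's 68% interest in Copperline Logistics SA.
Chain via Talon Media Ltd → Northgate Foods Inc. (R2): 100% × 61% × 52% = 31.72% of Ashford Energy Co.
Chain via Copperline Logistics SA → Slate Textiles S.p.A. (R2): 68% × 83% × 19% = 10.7236% of Ashford Energy Co.
Aggregating (R1): 31.72% + 10.7236% = 42.4436%.
42.4436% exceeds the 25% threshold by 17.4436 percentage points.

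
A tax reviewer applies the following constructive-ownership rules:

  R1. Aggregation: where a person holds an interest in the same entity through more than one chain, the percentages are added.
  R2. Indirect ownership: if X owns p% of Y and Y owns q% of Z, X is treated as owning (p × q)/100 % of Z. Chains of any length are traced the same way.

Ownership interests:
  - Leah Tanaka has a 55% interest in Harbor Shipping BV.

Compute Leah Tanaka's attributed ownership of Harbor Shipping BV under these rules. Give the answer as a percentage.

Direct interest in Harbor Shipping BV: 55%.

55%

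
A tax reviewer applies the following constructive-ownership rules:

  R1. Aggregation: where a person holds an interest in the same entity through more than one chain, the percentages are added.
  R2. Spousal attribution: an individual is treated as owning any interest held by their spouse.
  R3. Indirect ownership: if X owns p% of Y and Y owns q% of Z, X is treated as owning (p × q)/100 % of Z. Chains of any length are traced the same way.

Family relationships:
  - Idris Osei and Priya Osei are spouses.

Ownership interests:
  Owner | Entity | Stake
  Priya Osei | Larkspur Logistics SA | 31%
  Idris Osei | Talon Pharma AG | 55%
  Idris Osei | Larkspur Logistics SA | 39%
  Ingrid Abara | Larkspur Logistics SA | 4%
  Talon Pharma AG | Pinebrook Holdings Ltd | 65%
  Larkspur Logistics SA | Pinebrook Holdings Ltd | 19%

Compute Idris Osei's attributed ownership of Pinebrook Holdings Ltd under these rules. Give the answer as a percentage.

By spousal attribution (R2), Idris Osei is treated as also owning Priya Osei's interest in Larkspur Logistics SA, giving 39% + 31% = 70%.
Chain via Talon Pharma AG (R3): 55% × 65% = 35.75% of Pinebrook Holdings Ltd.
Chain via Larkspur Logistics SA (R3): 70% × 19% = 13.3% of Pinebrook Holdings Ltd.
Aggregating (R1): 35.75% + 13.3% = 49.05%.

49.05%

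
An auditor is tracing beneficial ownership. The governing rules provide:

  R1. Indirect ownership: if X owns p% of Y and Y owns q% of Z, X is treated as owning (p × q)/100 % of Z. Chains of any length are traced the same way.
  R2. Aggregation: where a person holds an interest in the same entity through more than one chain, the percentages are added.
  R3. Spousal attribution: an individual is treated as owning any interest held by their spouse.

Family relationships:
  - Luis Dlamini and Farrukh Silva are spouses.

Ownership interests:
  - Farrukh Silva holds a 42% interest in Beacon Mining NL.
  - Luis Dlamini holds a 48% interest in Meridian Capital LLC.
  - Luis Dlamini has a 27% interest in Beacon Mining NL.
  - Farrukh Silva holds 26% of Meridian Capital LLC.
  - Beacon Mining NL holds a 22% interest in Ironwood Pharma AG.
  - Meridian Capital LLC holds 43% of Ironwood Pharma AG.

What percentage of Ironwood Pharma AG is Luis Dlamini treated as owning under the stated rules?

By spousal attribution (R3), Luis Dlamini is treated as also owning Farrukh Silva's interest in Meridian Capital LLC, giving 48% + 26% = 74%.
By spousal attribution (R3), Luis Dlamini is treated as also owning Farrukh Silva's interest in Beacon Mining NL, giving 27% + 42% = 69%.
Chain via Meridian Capital LLC (R1): 74% × 43% = 31.82% of Ironwood Pharma AG.
Chain via Beacon Mining NL (R1): 69% × 22% = 15.18% of Ironwood Pharma AG.
Aggregating (R2): 31.82% + 15.18% = 47%.

47%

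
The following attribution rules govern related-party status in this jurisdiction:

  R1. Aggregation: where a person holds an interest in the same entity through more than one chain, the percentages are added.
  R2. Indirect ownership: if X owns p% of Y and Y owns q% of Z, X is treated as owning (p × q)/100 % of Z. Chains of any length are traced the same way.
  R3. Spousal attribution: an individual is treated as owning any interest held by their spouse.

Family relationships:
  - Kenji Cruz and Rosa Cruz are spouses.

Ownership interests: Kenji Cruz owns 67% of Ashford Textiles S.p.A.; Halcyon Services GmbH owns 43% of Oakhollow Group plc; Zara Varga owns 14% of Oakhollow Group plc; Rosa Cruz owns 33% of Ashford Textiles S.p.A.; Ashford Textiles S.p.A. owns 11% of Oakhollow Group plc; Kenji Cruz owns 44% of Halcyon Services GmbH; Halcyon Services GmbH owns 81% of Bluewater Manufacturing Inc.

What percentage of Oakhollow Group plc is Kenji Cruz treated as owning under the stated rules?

29.92%

By spousal attribution (R3), Kenji Cruz is treated as also owning Rosa Cruz's interest in Ashford Textiles S.p.A, giving 67% + 33% = 100%.
Chain via Ashford Textiles S.p.A. (R2): 100% × 11% = 11% of Oakhollow Group plc.
Chain via Halcyon Services GmbH (R2): 44% × 43% = 18.92% of Oakhollow Group plc.
Aggregating (R1): 11% + 18.92% = 29.92%.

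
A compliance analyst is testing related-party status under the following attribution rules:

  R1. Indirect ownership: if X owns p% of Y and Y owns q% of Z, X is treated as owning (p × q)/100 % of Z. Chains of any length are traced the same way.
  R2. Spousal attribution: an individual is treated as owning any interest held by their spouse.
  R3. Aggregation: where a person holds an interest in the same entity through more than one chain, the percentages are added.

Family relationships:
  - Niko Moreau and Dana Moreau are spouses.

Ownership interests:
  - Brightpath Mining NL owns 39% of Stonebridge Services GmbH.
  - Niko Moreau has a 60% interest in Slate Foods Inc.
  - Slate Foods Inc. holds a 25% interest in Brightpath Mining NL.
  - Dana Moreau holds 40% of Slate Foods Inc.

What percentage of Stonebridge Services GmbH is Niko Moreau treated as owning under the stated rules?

9.75%

By spousal attribution (R2), Niko Moreau is treated as also owning Dana Moreau's interest in Slate Foods Inc, giving 60% + 40% = 100%.
Chain via Slate Foods Inc. → Brightpath Mining NL (R1): 100% × 25% × 39% = 9.75% of Stonebridge Services GmbH.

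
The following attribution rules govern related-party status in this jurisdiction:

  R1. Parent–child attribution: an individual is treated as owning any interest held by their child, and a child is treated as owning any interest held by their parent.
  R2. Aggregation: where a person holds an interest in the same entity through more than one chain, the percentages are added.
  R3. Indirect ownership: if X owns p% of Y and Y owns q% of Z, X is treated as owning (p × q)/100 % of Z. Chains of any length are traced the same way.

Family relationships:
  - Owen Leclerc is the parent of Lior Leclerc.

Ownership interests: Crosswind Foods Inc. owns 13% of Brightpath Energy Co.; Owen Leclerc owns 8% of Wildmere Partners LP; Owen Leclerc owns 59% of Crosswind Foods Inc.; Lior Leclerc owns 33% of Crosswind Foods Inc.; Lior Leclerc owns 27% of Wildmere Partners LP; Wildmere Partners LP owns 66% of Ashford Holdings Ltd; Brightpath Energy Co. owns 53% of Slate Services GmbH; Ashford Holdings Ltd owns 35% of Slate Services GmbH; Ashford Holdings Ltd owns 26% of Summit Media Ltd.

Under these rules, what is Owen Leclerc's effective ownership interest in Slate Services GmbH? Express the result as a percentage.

14.4238%

By parent–child attribution (R1), Owen Leclerc is treated as also owning Lior Leclerc's interest in Crosswind Foods Inc, giving 59% + 33% = 92%.
By parent–child attribution (R1), Owen Leclerc is treated as also owning Lior Leclerc's interest in Wildmere Partners LP, giving 8% + 27% = 35%.
Chain via Crosswind Foods Inc. → Brightpath Energy Co. (R3): 92% × 13% × 53% = 6.3388% of Slate Services GmbH.
Chain via Wildmere Partners LP → Ashford Holdings Ltd (R3): 35% × 66% × 35% = 8.085% of Slate Services GmbH.
Aggregating (R2): 6.3388% + 8.085% = 14.4238%.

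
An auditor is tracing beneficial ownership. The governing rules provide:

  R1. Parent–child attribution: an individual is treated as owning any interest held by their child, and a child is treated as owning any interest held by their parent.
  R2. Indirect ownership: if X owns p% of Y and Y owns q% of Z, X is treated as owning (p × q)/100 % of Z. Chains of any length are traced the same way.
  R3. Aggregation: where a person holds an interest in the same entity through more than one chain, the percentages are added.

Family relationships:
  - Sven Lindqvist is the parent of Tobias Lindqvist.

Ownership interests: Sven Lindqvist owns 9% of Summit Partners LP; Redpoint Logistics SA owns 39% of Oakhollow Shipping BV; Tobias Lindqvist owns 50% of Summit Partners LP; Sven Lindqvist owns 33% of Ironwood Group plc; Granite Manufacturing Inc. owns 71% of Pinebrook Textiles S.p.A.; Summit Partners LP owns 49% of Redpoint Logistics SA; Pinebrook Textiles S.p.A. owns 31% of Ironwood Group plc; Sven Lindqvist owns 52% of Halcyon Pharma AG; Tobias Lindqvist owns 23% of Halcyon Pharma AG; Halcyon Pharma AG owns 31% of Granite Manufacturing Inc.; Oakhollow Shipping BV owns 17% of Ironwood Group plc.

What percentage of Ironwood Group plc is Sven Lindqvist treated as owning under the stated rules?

By parent–child attribution (R1), Sven Lindqvist is treated as also owning Tobias Lindqvist's interest in Summit Partners LP, giving 9% + 50% = 59%.
By parent–child attribution (R1), Sven Lindqvist is treated as also owning Tobias Lindqvist's interest in Halcyon Pharma AG, giving 52% + 23% = 75%.
Chain via Summit Partners LP → Redpoint Logistics SA → Oakhollow Shipping BV (R2): 59% × 49% × 39% × 17% = 1.916733% of Ironwood Group plc.
Chain via Halcyon Pharma AG → Granite Manufacturing Inc. → Pinebrook Textiles S.p.A. (R2): 75% × 31% × 71% × 31% = 5.117325% of Ironwood Group plc.
Direct interest in Ironwood Group plc: 33%.
Aggregating (R3): 1.916733% + 5.117325% + 33% = 40.034058%.

40.034058%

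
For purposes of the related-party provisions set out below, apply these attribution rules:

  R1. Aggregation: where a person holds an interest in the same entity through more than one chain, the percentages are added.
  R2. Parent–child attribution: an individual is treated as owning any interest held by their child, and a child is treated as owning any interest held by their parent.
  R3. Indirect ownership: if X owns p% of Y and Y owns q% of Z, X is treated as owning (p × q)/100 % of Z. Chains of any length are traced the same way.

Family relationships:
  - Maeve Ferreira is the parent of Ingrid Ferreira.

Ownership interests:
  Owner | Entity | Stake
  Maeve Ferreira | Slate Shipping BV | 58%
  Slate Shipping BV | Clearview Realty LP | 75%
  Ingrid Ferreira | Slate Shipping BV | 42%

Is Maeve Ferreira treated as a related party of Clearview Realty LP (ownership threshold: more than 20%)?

Yes

By parent–child attribution (R2), Maeve Ferreira is treated as also owning Ingrid Ferreira's interest in Slate Shipping BV, giving 58% + 42% = 100%.
Chain via Slate Shipping BV (R3): 100% × 75% = 75% of Clearview Realty LP.
75% exceeds the 20% threshold, so Maeve is a related party to Clearview Realty LP.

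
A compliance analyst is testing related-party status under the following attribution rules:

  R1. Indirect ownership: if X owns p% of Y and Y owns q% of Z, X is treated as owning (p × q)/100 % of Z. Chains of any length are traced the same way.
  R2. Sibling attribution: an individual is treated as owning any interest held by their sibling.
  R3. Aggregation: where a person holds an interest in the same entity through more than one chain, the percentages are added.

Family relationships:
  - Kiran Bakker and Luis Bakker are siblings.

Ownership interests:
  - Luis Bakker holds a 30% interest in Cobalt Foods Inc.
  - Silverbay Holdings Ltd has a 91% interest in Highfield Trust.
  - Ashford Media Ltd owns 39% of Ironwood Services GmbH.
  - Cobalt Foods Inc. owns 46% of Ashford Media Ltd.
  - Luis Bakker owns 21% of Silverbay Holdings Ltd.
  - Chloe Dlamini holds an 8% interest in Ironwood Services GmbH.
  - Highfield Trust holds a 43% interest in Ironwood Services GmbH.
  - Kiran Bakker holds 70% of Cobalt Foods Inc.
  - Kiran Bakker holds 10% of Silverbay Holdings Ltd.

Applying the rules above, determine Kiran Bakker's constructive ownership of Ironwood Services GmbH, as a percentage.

By sibling attribution (R2), Kiran Bakker is treated as also owning Luis Bakker's interest in Cobalt Foods Inc, giving 70% + 30% = 100%.
By sibling attribution (R2), Kiran Bakker is treated as also owning Luis Bakker's interest in Silverbay Holdings Ltd, giving 10% + 21% = 31%.
Chain via Cobalt Foods Inc. → Ashford Media Ltd (R1): 100% × 46% × 39% = 17.94% of Ironwood Services GmbH.
Chain via Silverbay Holdings Ltd → Highfield Trust (R1): 31% × 91% × 43% = 12.1303% of Ironwood Services GmbH.
Aggregating (R3): 17.94% + 12.1303% = 30.0703%.

30.0703%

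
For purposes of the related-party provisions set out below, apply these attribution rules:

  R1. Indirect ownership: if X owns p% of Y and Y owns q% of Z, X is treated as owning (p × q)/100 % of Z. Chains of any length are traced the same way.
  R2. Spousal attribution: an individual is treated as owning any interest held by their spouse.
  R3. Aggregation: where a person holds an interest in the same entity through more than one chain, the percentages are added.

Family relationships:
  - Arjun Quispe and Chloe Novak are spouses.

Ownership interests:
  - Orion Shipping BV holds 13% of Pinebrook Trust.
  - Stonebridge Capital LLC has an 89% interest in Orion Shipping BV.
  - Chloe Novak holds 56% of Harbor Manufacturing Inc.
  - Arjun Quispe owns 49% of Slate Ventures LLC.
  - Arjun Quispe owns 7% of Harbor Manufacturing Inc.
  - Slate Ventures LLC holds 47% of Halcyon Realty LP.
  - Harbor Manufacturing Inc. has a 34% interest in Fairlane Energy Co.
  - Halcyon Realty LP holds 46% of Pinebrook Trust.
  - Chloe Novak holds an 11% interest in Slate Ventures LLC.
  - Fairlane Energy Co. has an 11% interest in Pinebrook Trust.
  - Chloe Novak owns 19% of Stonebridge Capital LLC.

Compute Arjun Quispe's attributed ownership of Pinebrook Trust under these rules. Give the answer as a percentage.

17.5265%

By spousal attribution (R2), Arjun Quispe is treated as also owning Chloe Novak's interest in Slate Ventures LLC, giving 49% + 11% = 60%.
By spousal attribution (R2), Arjun Quispe is treated as also owning Chloe Novak's interest in Harbor Manufacturing Inc, giving 7% + 56% = 63%.
By spousal attribution (R2), Arjun Quispe is treated as owning Chloe Novak's 19% interest in Stonebridge Capital LLC.
Chain via Slate Ventures LLC → Halcyon Realty LP (R1): 60% × 47% × 46% = 12.972% of Pinebrook Trust.
Chain via Harbor Manufacturing Inc. → Fairlane Energy Co. (R1): 63% × 34% × 11% = 2.3562% of Pinebrook Trust.
Chain via Stonebridge Capital LLC → Orion Shipping BV (R1): 19% × 89% × 13% = 2.1983% of Pinebrook Trust.
Aggregating (R3): 12.972% + 2.3562% + 2.1983% = 17.5265%.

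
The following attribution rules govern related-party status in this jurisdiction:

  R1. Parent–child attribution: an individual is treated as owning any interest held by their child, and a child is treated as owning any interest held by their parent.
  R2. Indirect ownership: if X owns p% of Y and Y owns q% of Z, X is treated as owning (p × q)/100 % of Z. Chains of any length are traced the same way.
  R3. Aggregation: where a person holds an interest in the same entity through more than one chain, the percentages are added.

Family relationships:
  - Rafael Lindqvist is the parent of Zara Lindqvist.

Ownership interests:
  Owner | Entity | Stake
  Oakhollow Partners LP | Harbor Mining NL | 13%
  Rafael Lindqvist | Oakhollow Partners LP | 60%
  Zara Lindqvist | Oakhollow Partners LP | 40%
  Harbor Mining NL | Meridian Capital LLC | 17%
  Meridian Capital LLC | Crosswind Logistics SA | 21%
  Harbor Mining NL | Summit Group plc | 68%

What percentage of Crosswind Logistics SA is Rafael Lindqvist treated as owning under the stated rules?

0.4641%

By parent–child attribution (R1), Rafael Lindqvist is treated as also owning Zara Lindqvist's interest in Oakhollow Partners LP, giving 60% + 40% = 100%.
Chain via Oakhollow Partners LP → Harbor Mining NL → Meridian Capital LLC (R2): 100% × 13% × 17% × 21% = 0.4641% of Crosswind Logistics SA.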